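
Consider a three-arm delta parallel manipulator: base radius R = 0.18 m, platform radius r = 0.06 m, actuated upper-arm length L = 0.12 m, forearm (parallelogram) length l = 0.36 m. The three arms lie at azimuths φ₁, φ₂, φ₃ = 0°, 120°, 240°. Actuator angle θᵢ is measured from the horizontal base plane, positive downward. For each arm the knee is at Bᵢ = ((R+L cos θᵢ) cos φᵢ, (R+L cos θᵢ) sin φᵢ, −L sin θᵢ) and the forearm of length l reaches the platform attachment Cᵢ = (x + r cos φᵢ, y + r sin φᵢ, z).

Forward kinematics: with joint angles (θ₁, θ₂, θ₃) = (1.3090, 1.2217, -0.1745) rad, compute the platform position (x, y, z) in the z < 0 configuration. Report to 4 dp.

(-0.0969, -0.1447, -0.3332)

arm 1 at φ=0.0°: (R−r)+L cos θ1 = 0.1511;  O1 = (0.1511, 0.0000, -0.1159)
arm 2 at φ=120.0°: (R−r)+L cos θ2 = 0.1610;  O2 = (-0.0805, 0.1395, -0.1128)
φ3=240.0°: virtual centre (-0.1191, -0.2063, 0.0208), radius l
|O₂|²−|O₁|² = 0.0024;  |O₃|²−|O₁|² = 0.0209
[-0.4632 0.2789 0.0063]·P = 0.0024;  [-0.5403 -0.4125 0.2735]·P = 0.0209
det = 0.3418;  x = -0.0200+0.2308z,  y = -0.0245+0.3607z
quadratic in z: (1.1833)z²+(0.1352)z+(-0.0863)=0, √Δ=0.6533 → z ∈ {-0.3332, 0.2189}; z = -0.3332 (taking z<0)
x = -0.0969, y = -0.1447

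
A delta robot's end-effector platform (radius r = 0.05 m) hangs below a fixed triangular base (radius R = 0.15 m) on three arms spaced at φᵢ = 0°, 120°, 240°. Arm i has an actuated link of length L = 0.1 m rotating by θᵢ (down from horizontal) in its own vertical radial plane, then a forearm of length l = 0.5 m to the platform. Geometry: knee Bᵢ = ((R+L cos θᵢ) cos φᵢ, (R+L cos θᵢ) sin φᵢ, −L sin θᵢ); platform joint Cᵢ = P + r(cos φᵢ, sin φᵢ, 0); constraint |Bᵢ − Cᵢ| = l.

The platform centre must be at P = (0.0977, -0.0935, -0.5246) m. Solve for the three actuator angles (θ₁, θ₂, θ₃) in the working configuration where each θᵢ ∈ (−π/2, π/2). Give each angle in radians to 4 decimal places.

arm 1 (φ=0.0°): x'=0.0977, y'=-0.0935
  A cos θ + B sin θ = C:  0.0023·cos θ + -0.5246·sin θ = -0.2198
  √(A²+B²)=0.5246;  θ1 = -1.5664+2.0030 ≈ 0.4366
arm 2 (φ=120.0°): x'=-0.1298, y'=-0.0379
  A=0.2298, B=-0.5246, C=(l²−L²−A²−y'²−z²)/(2L)=-0.4473
  √(A²+B²)=0.5727;  θ2 = -1.1579+2.4670 ≈ 1.3091
rotate P by −φ3: (0.0321, 0.1314, -0.5246)
  A=0.0679, B=-0.5246, C=(l²−L²−A²−y'²−z²)/(2L)=-0.2853
  θ3 = atan2(B,A) + arccos(C/0.5290) = 0.6984

θ₁ = 0.4366, θ₂ = 1.3091, θ₃ = 0.6984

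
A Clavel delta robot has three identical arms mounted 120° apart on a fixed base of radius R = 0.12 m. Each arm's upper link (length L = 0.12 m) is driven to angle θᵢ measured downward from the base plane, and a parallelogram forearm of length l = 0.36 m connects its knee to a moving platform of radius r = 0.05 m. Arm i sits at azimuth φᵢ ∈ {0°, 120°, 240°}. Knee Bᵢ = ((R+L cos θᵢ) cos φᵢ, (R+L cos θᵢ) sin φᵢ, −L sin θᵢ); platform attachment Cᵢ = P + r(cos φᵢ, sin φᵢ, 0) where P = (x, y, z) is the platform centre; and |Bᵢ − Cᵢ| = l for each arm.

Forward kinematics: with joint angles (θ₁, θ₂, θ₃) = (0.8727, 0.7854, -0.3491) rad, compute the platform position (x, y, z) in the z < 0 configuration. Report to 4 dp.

centre 1 = (0.1471·cos0.0°, 0.1471·sin0.0°, -0.0919) = (0.1471, 0.0000, -0.0919)
centre 2 = (0.1549·cos120.0°, 0.1549·sin120.0°, -0.0849) = (-0.0774, 0.1341, -0.0849)
centre 3 = (0.1828·cos240.0°, 0.1828·sin240.0°, 0.0410) = (-0.0914, -0.1583, 0.0410)
eliminate P² terms by subtracting sphere 1 from 2 and 3
[-0.4491 0.2682 0.0142]·P = 0.0011;  [-0.4770 -0.3166 0.2659]·P = 0.0050
det = 0.2701;  x = -0.0062+0.2807z,  y = -0.0064+0.4172z
quadratic in z: (1.2528)z²+(0.0924)z+(-0.0976)=0, √Δ=0.7054 → z ∈ {-0.3184, 0.2446}; z = -0.3184 (taking z<0)
x = -0.0956, y = -0.1392

(-0.0956, -0.1392, -0.3184)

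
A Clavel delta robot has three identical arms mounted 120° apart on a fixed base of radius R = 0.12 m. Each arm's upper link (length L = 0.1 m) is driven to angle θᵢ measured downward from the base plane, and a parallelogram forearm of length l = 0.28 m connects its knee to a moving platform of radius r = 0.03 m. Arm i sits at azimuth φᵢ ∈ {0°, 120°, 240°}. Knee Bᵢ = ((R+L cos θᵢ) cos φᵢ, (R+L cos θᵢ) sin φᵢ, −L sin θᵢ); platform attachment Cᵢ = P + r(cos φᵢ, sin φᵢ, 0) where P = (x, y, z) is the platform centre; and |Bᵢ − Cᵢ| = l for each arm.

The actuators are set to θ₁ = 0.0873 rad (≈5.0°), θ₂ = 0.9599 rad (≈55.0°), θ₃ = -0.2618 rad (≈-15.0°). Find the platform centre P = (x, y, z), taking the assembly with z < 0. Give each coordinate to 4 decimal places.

(0.0287, -0.0951, -0.2172)

φ1=0.0°: virtual centre (0.1896, 0.0000, -0.0087), radius l
centre 2 = (0.1474·cos120.0°, 0.1474·sin120.0°, -0.0819) = (-0.0737, 0.1276, -0.0819)
centre 3 = (0.1866·cos240.0°, 0.1866·sin240.0°, 0.0259) = (-0.0933, -0.1616, 0.0259)
subtract pairs → two planes through P
[-0.5266 0.2552 -0.1464]·P = -0.0076;  [-0.5658 -0.3232 0.0692]·P = -0.0005
Cramer: x(z) = 0.0083-0.0942z;  y(z) = -0.0128+0.3791z
quadratic in z: (1.1526)z²+(0.0419)z+(-0.0453)=0, √Δ=0.4588 → z ∈ {-0.2172, 0.1808}; z = -0.2172 (taking z<0)
x = 0.0287, y = -0.0951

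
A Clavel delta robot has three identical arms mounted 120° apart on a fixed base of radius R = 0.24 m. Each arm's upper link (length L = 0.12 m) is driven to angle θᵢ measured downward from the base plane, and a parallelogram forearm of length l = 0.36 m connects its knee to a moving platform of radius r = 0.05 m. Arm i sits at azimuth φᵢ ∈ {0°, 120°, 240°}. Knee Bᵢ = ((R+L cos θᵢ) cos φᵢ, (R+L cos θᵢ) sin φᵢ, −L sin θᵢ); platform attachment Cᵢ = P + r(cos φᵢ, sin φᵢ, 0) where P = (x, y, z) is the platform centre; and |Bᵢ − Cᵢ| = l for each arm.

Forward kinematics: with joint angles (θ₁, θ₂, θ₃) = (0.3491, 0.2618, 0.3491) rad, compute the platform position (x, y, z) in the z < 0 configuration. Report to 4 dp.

(-0.0032, 0.0055, -0.2307)

S1 = (0.3028·cos0.0°, 0.3028·sin0.0°, -0.0410) = (0.3028, 0.0000, -0.0410)
φ2=120.0°: virtual centre (-0.1530, 0.2649, -0.0311), radius l
φ3=240.0°: virtual centre (-0.1514, -0.2622, -0.0410), radius l
eliminate P² terms by subtracting sphere 1 from 2 and 3
[-0.9114 0.5299 0.0200]·P = 0.0012;  [-0.9083 -0.5244 0.0000]·P = 0.0000
det = 0.9592;  x = -0.0007+0.0109z,  y = 0.0011+-0.0189z
sphere 1 gives Az²+Bz+C=0 with A=1.0005, B=0.0754, C=-0.0359;  B²−4AC=0.1492;  roots -0.2307, 0.1553;  negative root z = -0.2307
x = -0.0032, y = 0.0055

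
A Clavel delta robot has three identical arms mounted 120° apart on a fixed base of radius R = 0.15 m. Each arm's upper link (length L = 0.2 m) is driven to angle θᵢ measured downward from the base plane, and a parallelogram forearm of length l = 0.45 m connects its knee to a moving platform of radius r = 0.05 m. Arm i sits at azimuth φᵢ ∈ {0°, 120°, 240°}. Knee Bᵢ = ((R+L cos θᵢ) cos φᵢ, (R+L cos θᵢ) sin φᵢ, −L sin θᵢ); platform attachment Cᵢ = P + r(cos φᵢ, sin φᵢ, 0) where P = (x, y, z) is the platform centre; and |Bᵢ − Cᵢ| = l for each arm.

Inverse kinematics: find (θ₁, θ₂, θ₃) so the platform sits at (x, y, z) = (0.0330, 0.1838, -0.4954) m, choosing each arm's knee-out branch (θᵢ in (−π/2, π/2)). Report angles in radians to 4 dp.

θ₁ = 0.7855, θ₂ = 0.4366, θ₃ = 1.3094

φ1=0.0° → target in arm frame (0.0330, 0.1838)
  A cos θ + B sin θ = C:  0.0670·cos θ + -0.4954·sin θ = -0.3030
  γ=atan2(-0.4954,0.0670)=-1.4364;  ψ=arccos(-0.6061)=2.2219;  θ1=γ+ψ≈0.7855
arm 2 (φ=120.0°): x'=0.1427, y'=-0.1205
  A=-0.0427, B=-0.4954, C=(l²−L²−A²−y'²−z²)/(2L)=-0.2481
  θ2 = atan2(B,A) + arccos(C/0.4972) = 0.4366
φ3=240.0° → target in arm frame (-0.1757, -0.0633)
  A=0.2757, B=-0.4954, C=(l²−L²−A²−y'²−z²)/(2L)=-0.4073
  √(A²+B²)=0.5669;  θ3 = -1.0630+2.3724 ≈ 1.3094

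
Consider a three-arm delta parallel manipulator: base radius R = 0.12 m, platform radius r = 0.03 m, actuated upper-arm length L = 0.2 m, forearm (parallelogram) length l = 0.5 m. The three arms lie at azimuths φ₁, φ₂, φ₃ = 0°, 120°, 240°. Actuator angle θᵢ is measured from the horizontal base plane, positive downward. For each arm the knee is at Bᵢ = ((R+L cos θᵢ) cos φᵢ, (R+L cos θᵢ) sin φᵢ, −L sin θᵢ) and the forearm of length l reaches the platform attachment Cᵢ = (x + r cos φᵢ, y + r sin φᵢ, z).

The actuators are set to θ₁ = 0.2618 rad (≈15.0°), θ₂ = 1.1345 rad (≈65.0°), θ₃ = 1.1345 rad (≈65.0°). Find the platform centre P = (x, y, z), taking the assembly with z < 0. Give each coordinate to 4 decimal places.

arm 1 at φ=0.0°: e+L cos θ1 = 0.2832;  centre 1 = (0.2832, 0.0000, -0.0518)
φ2=120.0°: virtual centre (-0.0873, 0.1511, -0.1813), radius l
centre 3 = (0.1745·cos240.0°, 0.1745·sin240.0°, -0.1813) = (-0.0873, -0.1511, -0.1813)
|centre ₂|²−|centre ₁|² = -0.0196;  |centre ₃|²−|centre ₁|² = -0.0196
linear system: -0.7409x+0.3023y = -0.0196−-0.2590z; -0.7409x+-0.3023y = -0.0196−-0.2590z
det = 0.4479;  x = 0.0264+-0.3496z,  y = 0.0000+0.0000z
quadratic in z: (1.1222)z²+(0.2831)z+(-0.1814)=0, √Δ=0.9457 → z ∈ {-0.5475, 0.2952}; z = -0.5475 (taking z<0)
x = 0.2178, y = 0.0000

(0.2178, 0.0000, -0.5475)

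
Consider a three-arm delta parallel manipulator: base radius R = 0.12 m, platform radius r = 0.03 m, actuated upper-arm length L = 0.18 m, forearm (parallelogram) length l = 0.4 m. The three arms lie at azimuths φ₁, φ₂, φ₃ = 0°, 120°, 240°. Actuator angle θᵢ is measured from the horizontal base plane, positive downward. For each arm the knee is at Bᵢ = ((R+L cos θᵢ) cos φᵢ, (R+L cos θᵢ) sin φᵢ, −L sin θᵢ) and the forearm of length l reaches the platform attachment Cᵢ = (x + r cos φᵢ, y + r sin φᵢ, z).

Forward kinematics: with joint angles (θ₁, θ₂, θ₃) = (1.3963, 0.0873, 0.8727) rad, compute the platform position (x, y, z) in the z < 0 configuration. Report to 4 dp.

(-0.1949, 0.1157, -0.3932)

centre 1 = (0.1213·cos0.0°, 0.1213·sin0.0°, -0.1773) = (0.1213, 0.0000, -0.1773)
arm 2 at φ=120.0°: ρ2 = 0.2693;  centre 2 = (-0.1347, 0.2332, -0.0157)
φ3=240.0°: virtual centre (-0.1028, -0.1781, -0.1379), radius l
subtract pairs → two planes through P
plane₁₂: -0.5118x+0.4665y+0.3231z = 0.0267
det = 0.3914;  x = -0.0424+0.3880z,  y = 0.0106+-0.2670z
sphere 1 gives Az²+Bz+C=0 with A=1.2218, B=0.2219, C=-0.1017;  B²−4AC=0.5462;  roots -0.3932, 0.2116;  negative root z = -0.3932
x = -0.1949, y = 0.1157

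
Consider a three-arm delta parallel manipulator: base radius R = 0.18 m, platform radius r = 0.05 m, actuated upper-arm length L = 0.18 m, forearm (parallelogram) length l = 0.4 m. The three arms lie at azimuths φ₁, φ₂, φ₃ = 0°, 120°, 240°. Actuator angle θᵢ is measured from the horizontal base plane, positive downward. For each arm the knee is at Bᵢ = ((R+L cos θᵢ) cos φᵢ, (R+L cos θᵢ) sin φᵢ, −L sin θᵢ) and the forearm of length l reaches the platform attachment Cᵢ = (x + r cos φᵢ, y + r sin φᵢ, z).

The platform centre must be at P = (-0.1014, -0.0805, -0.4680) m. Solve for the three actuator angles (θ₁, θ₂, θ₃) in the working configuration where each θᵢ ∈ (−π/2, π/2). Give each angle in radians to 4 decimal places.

θ₁ = 1.3962, θ₂ = 1.1345, θ₃ = 0.6106

rotate P by −φ1: (-0.1014, -0.0805, -0.4680)
  A=0.2314, B=-0.4680, C=(l²−L²−A²−y'²−z²)/(2L)=-0.4207
  γ=atan2(-0.4680,0.2314)=-1.1116;  ψ=arccos(-0.8058)=2.5078;  θ1=γ+ψ≈1.3962
rotate P by −φ2: (-0.0190, 0.1281, -0.4680)
  A cos θ + B sin θ = C:  0.1490·cos θ + -0.4680·sin θ = -0.3612
  √(A²+B²)=0.4912;  θ2 = -1.2625+2.3971 ≈ 1.1345
arm 3 (φ=240.0°): x'=0.1204, y'=-0.0476
  A cos θ + B sin θ = C:  0.0096·cos θ + -0.4680·sin θ = -0.2605
  θ3 = atan2(B,A) + arccos(C/0.4681) = 0.6106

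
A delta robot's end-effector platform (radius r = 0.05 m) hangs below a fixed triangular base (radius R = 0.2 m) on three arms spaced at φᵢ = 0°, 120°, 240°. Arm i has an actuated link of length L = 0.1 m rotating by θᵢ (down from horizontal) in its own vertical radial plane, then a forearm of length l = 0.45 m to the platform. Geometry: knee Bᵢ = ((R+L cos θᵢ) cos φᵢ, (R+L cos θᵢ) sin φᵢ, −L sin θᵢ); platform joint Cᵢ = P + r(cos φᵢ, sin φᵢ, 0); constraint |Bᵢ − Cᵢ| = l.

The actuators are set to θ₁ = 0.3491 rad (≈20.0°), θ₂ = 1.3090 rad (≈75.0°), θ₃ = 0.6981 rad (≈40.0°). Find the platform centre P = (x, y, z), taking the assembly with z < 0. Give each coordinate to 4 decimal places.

(0.0832, -0.0695, -0.4487)

φ1=0.0°: virtual centre (0.2440, 0.0000, -0.0342), radius l
O2 = (0.1759·cos120.0°, 0.1759·sin120.0°, -0.0966) = (-0.0879, 0.1523, -0.0966)
arm 3 at φ=240.0°: e+L cos θ3 = 0.2266;  O3 = (-0.1133, -0.1962, -0.0643)
subtract pairs → two planes through P
[-0.6638 0.3046 -0.1248]·P = -0.0204;  [-0.7145 -0.3925 -0.0601]·P = -0.0052
Cramer: x(z) = 0.0201-0.1407z;  y(z) = -0.0233+0.1030z
into |P−O₁|² = l²: 1.0304z² + 0.1266z + -0.1507 = 0;  Δ = 0.6370;  z = -0.4487 or 0.3258 → z<0 root = -0.4487
x = 0.0832, y = -0.0695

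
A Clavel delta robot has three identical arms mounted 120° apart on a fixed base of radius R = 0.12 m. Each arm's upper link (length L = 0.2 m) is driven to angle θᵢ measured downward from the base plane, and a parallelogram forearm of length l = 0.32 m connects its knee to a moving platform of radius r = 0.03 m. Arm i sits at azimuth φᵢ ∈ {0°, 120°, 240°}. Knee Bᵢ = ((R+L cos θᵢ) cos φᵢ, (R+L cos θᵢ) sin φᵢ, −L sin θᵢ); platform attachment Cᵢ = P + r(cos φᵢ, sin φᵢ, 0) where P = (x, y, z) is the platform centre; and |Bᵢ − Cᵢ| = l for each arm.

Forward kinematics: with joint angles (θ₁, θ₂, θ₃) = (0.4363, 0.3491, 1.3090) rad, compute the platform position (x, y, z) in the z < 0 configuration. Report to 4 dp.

arm 1 at φ=0.0°: ρ1 = 0.2713;  centre 1 = (0.2713, 0.0000, -0.0845)
centre 2 = (0.2779·cos120.0°, 0.2779·sin120.0°, -0.0684) = (-0.1390, 0.2407, -0.0684)
φ3=240.0°: virtual centre (-0.0709, -0.1228, -0.1932), radius l
eliminate P² terms by subtracting sphere 1 from 2 and 3
linear system: -0.8205x+0.4814y = 0.0012−0.0322z; -0.6843x+-0.2455y = -0.0233−-0.2173z
Cramer: x(z) = 0.0206-0.1822z;  y(z) = 0.0376-0.3774z
sphere 1 gives Az²+Bz+C=0 with A=1.1756, B=0.2320, C=-0.0310;  B²−4AC=0.1996;  roots -0.2887, 0.0913;  negative root z = -0.2887
x = 0.0732, y = 0.1465

(0.0732, 0.1465, -0.2887)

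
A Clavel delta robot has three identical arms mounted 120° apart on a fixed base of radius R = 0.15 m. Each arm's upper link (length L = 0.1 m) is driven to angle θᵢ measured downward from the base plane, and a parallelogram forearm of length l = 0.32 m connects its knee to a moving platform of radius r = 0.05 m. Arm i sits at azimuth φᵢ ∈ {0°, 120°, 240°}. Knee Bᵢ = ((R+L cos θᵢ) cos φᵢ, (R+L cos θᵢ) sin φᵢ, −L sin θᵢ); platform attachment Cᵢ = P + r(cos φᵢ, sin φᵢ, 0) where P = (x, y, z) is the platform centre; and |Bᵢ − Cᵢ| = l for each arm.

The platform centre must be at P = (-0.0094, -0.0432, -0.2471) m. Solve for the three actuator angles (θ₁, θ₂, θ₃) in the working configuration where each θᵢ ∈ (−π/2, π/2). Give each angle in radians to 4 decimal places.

θ₁ = 0.0869, θ₂ = 0.2618, θ₃ = -0.3497

φ1=0.0° → target in arm frame (-0.0094, -0.0432)
  e−x'=0.1094;  (l²−L²−(e−x')²−y'²−z²)/2L = 0.0875
  θ1 = atan2(B,A) + arccos(C/0.2702) = 0.0869
rotate P by −φ2: (-0.0327, 0.0297, -0.2471)
  A cos θ + B sin θ = C:  0.1327·cos θ + -0.2471·sin θ = 0.0642
  θ2 = atan2(B,A) + arccos(C/0.2805) = 0.2618
φ3=240.0° → target in arm frame (0.0421, 0.0135)
  A=0.0579, B=-0.2471, C=(l²−L²−A²−y'²−z²)/(2L)=0.1390
  γ=atan2(-0.2471,0.0579)=-1.3407;  ψ=arccos(0.5479)=0.9910;  θ3=γ+ψ≈-0.3497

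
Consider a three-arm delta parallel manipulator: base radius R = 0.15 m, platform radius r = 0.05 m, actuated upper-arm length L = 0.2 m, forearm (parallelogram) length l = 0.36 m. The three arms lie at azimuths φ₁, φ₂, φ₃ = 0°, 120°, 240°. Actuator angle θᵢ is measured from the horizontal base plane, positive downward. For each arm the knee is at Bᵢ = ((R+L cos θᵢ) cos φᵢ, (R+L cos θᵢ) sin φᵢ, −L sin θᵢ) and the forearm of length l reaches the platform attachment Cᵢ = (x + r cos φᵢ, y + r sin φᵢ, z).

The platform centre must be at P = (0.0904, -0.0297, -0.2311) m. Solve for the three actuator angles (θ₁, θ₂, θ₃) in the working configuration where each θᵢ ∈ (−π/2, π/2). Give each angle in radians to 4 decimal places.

θ₁ = -0.3490, θ₂ = 0.6111, θ₃ = 0.3496

φ1=0.0° → target in arm frame (0.0904, -0.0297)
  A=0.0096, B=-0.2311, C=(l²−L²−A²−y'²−z²)/(2L)=0.0880
  γ=atan2(-0.2311,0.0096)=-1.5293;  ψ=arccos(0.3807)=1.1803;  θ1=γ+ψ≈-0.3490
rotate P by −φ2: (-0.0709, -0.0634, -0.2311)
  A=0.1709, B=-0.2311, C=(l²−L²−A²−y'²−z²)/(2L)=0.0074
  θ2 = atan2(B,A) + arccos(C/0.2874) = 0.6111
φ3=240.0° → target in arm frame (-0.0195, 0.0931)
  e−x'=0.1195;  (l²−L²−(e−x')²−y'²−z²)/2L = 0.0331
  γ=atan2(-0.2311,0.1195)=-1.0936;  ψ=arccos(0.1273)=1.4432;  θ3=γ+ψ≈0.3496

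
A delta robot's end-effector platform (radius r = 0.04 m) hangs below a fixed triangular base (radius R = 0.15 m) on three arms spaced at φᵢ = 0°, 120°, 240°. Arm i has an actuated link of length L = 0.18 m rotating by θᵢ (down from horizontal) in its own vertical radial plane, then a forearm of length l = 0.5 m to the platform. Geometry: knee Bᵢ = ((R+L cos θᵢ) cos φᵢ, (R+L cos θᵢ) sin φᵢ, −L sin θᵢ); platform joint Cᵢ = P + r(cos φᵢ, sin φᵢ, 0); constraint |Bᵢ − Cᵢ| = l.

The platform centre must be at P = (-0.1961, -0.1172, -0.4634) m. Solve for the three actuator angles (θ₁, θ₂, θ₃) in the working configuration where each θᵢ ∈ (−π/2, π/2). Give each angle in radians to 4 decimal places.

θ₁ = 1.1342, θ₂ = 0.6106, θ₃ = -0.0875

φ1=0.0° → target in arm frame (-0.1961, -0.1172)
  A cos θ + B sin θ = C:  0.3061·cos θ + -0.4634·sin θ = -0.2905
  γ=atan2(-0.4634,0.3061)=-0.9870;  ψ=arccos(-0.5230)=2.1212;  θ1=γ+ψ≈1.1342
rotate P by −φ2: (-0.0034, 0.2284, -0.4634)
  e−x'=0.1134;  (l²−L²−(e−x')²−y'²−z²)/2L = -0.1727
  √(A²+B²)=0.4771;  θ2 = -1.3307+1.9413 ≈ 0.6106
rotate P by −φ3: (0.1995, -0.1112, -0.4634)
  A=-0.0895, B=-0.4634, C=(l²−L²−A²−y'²−z²)/(2L)=-0.0487
  γ=atan2(-0.4634,-0.0895)=-1.7617;  ψ=arccos(-0.1032)=1.6742;  θ3=γ+ψ≈-0.0875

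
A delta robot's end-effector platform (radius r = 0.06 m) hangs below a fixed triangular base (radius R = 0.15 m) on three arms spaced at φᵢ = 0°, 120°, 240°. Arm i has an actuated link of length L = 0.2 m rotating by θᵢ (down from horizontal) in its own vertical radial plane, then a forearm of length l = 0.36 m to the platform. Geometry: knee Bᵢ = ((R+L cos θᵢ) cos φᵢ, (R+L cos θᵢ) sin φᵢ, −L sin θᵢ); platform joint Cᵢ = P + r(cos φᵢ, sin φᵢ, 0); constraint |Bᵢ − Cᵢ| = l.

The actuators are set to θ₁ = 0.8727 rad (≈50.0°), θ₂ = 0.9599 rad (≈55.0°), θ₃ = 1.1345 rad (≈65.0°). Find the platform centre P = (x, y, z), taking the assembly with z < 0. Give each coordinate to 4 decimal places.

(0.0383, 0.0346, -0.4629)

φ1=0.0°: virtual centre (0.2186, 0.0000, -0.1532), radius l
φ2=120.0°: virtual centre (-0.1024, 0.1773, -0.1638), radius l
arm 3 at φ=240.0°: e+L cos θ3 = 0.1745;  centre 3 = (-0.0873, -0.1511, -0.1813)
subtract pairs → two planes through P
linear system: -0.6418x+0.3546y = -0.0025−-0.0212z; -0.6116x+-0.3023y = -0.0079−-0.0561z
Cramer: x(z) = 0.0087-0.0640z;  y(z) = 0.0087-0.0560z
sphere 1 gives Az²+Bz+C=0 with A=1.0072, B=0.3323, C=-0.0620;  B²−4AC=0.3602;  roots -0.4629, 0.1330;  negative root z = -0.4629
x = 0.0383, y = 0.0346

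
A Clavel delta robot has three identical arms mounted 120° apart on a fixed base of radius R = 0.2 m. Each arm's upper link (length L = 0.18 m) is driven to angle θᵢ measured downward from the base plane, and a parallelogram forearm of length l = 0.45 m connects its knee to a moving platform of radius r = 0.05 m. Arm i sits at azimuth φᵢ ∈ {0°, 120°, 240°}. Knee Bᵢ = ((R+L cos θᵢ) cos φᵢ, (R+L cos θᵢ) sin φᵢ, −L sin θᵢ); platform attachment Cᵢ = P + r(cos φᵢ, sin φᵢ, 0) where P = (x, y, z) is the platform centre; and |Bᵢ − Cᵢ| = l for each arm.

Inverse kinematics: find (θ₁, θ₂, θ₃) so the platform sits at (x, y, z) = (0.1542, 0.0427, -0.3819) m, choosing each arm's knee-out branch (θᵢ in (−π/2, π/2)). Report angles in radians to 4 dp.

φ1=0.0° → target in arm frame (0.1542, 0.0427)
  A cos θ + B sin θ = C:  -0.0042·cos θ + -0.3819·sin θ = 0.0623
  γ=atan2(-0.3819,-0.0042)=-1.5818;  ψ=arccos(0.1630)=1.4071;  θ1=γ+ψ≈-0.1747
φ2=120.0° → target in arm frame (-0.0401, -0.1549)
  A cos θ + B sin θ = C:  0.1901·cos θ + -0.3819·sin θ = -0.0997
  √(A²+B²)=0.4266;  θ2 = -1.1089+1.8066 ≈ 0.6977
arm 3 (φ=240.0°): x'=-0.1141, y'=0.1122
  A cos θ + B sin θ = C:  0.2641·cos θ + -0.3819·sin θ = -0.1613
  γ=atan2(-0.3819,0.2641)=-0.9658;  ψ=arccos(-0.3474)=1.9256;  θ3=γ+ψ≈0.9598

θ₁ = -0.1747, θ₂ = 0.6977, θ₃ = 0.9598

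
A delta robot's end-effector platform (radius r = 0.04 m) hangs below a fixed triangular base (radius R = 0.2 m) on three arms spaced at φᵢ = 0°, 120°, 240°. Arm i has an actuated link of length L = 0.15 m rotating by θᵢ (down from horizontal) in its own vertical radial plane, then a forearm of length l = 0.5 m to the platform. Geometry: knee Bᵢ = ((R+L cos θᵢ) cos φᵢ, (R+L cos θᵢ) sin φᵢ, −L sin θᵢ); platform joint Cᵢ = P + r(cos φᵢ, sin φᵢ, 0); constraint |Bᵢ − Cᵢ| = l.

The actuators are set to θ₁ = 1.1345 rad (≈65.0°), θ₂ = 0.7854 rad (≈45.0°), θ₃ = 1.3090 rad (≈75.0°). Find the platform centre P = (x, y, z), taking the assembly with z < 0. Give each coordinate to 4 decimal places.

(-0.0149, 0.0803, -0.5681)

arm 1 at φ=0.0°: e+L cos θ1 = 0.2234;  centre 1 = (0.2234, 0.0000, -0.1359)
arm 2 at φ=120.0°: e+L cos θ2 = 0.2661;  centre 2 = (-0.1330, 0.2304, -0.1061)
centre 3 = (0.1988·cos240.0°, 0.1988·sin240.0°, -0.1449) = (-0.0994, -0.1722, -0.1449)
|centre ₂|²−|centre ₁|² = 0.0137;  |centre ₃|²−|centre ₁|² = -0.0079
[-0.7128 0.4608 0.0598]·P = 0.0137;  [-0.6456 -0.3444 -0.0179]·P = -0.0079
det = 0.5430;  x = -0.0020+0.0227z,  y = 0.0266+-0.0945z
sphere 1 gives Az²+Bz+C=0 with A=1.0095, B=0.2566, C=-0.1800;  B²−4AC=0.7927;  roots -0.5681, 0.3139;  negative root z = -0.5681
x = -0.0149, y = 0.0803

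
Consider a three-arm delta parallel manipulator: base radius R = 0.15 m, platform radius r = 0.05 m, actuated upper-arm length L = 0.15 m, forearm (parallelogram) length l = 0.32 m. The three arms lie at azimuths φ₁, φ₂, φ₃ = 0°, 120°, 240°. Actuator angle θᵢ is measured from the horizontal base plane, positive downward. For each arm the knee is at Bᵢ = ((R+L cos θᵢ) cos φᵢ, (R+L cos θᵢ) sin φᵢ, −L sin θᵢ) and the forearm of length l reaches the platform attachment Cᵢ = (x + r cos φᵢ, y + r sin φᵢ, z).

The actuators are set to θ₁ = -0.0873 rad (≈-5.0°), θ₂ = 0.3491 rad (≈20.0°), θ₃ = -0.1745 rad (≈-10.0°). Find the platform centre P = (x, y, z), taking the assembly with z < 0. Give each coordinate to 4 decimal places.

(0.0157, -0.0386, -0.2020)

arm 1 at φ=0.0°: e+L cos θ1 = 0.2494;  S1 = (0.2494, 0.0000, 0.0131)
φ2=120.0°: virtual centre (-0.1205, 0.2087, -0.0513), radius l
φ3=240.0°: virtual centre (-0.1239, -0.2145, 0.0260), radius l
subtract pairs → two planes through P
plane₁₂: -0.7398x+0.4173y+-0.1288z = -0.0017
Cramer: x(z) = 0.0014-0.0706z;  y(z) = -0.0016+0.1833z
quadratic in z: (1.0386)z²+(0.0083)z+(-0.0407)=0, √Δ=0.4113 → z ∈ {-0.2020, 0.1940}; z = -0.2020 (taking z<0)
x = 0.0157, y = -0.0386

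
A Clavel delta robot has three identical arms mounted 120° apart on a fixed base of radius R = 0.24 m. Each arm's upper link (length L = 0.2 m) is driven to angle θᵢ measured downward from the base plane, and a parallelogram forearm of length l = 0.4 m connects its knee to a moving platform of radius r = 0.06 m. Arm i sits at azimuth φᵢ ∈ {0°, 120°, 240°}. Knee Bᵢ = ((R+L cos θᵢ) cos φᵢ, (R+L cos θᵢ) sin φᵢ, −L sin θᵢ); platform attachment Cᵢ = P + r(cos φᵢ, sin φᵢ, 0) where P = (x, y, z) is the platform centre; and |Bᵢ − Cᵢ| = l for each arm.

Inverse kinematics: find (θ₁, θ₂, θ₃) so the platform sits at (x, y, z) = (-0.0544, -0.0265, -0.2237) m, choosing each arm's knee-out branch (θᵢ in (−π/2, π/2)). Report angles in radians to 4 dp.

θ₁ = 0.6981, θ₂ = 0.3493, θ₃ = -0.0001

φ1=0.0° → target in arm frame (-0.0544, -0.0265)
  A=0.2344, B=-0.2237, C=(l²−L²−A²−y'²−z²)/(2L)=0.0358
  √(A²+B²)=0.3240;  θ1 = -0.7620+1.4601 ≈ 0.6981
rotate P by −φ2: (0.0043, 0.0604, -0.2237)
  e−x'=0.1757;  (l²−L²−(e−x')²−y'²−z²)/2L = 0.0886
  γ=atan2(-0.2237,0.1757)=-0.9049;  ψ=arccos(0.3113)=1.2542;  θ2=γ+ψ≈0.3493
rotate P by −φ3: (0.0501, -0.0339, -0.2237)
  e−x'=0.1299;  (l²−L²−(e−x')²−y'²−z²)/2L = 0.1299
  √(A²+B²)=0.2587;  θ3 = -1.0449+1.0447 ≈ -0.0001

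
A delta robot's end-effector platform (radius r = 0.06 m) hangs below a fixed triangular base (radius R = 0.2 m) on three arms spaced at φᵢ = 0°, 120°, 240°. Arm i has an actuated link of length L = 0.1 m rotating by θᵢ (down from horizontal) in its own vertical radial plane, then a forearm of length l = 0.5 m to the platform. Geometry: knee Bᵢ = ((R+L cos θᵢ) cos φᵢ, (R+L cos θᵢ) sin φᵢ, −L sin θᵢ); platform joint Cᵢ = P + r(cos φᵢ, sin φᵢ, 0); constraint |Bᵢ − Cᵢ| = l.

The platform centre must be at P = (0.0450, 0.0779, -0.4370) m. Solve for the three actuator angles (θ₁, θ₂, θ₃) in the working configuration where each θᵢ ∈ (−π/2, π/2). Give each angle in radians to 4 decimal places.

θ₁ = -0.1751, θ₂ = -0.1749, θ₃ = 0.5234

rotate P by −φ1: (0.0450, 0.0779, -0.4370)
  A=0.0950, B=-0.4370, C=(l²−L²−A²−y'²−z²)/(2L)=0.1697
  γ=atan2(-0.4370,0.0950)=-1.3567;  ψ=arccos(0.3794)=1.1816;  θ1=γ+ψ≈-0.1751
φ2=120.0° → target in arm frame (0.0450, -0.0779)
  A cos θ + B sin θ = C:  0.0950·cos θ + -0.4370·sin θ = 0.1696
  θ2 = atan2(B,A) + arccos(C/0.4472) = -0.1749
rotate P by −φ3: (-0.0900, 0.0000, -0.4370)
  A cos θ + B sin θ = C:  0.2300·cos θ + -0.4370·sin θ = -0.0193
  √(A²+B²)=0.4938;  θ3 = -1.0864+1.6098 ≈ 0.5234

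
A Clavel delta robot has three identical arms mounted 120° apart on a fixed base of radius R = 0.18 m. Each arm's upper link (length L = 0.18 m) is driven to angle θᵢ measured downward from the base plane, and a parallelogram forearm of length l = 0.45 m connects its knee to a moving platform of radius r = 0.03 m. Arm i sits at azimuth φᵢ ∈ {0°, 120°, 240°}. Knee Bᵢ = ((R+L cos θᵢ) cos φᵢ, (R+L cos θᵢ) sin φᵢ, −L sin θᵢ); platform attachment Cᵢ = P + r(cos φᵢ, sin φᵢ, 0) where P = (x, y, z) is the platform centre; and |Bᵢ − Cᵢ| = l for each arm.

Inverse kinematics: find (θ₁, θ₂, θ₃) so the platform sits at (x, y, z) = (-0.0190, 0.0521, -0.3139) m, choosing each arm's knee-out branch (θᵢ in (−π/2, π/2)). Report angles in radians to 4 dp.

θ₁ = 0.1745, θ₂ = -0.2614, θ₃ = 0.2617

rotate P by −φ1: (-0.0190, 0.0521, -0.3139)
  A cos θ + B sin θ = C:  0.1690·cos θ + -0.3139·sin θ = 0.1119
  γ=atan2(-0.3139,0.1690)=-1.0769;  ψ=arccos(0.3139)=1.2515;  θ1=γ+ψ≈0.1745
rotate P by −φ2: (0.0546, -0.0096, -0.3139)
  e−x'=0.0954;  (l²−L²−(e−x')²−y'²−z²)/2L = 0.1733
  θ2 = atan2(B,A) + arccos(C/0.3281) = -0.2614
rotate P by −φ3: (-0.0356, -0.0425, -0.3139)
  A cos θ + B sin θ = C:  0.1856·cos θ + -0.3139·sin θ = 0.0981
  γ=atan2(-0.3139,0.1856)=-1.0368;  ψ=arccos(0.2689)=1.2985;  θ3=γ+ψ≈0.2617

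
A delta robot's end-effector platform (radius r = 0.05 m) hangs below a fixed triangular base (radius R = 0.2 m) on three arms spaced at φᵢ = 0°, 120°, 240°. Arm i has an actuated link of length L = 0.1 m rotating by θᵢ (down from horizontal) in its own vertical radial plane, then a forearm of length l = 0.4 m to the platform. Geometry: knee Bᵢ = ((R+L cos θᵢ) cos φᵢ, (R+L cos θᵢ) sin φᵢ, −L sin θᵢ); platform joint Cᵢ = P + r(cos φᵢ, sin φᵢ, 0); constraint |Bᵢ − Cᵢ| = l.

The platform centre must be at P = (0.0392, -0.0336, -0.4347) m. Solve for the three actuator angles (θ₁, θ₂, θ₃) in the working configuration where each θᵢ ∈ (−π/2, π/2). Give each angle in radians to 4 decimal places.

θ₁ = 0.8729, θ₂ = 1.3966, θ₃ = 1.0478

arm 1 (φ=0.0°): x'=0.0392, y'=-0.0336
  A cos θ + B sin θ = C:  0.1108·cos θ + -0.4347·sin θ = -0.2618
  √(A²+B²)=0.4486;  θ1 = -1.3212+2.1941 ≈ 0.8729
arm 2 (φ=120.0°): x'=-0.0487, y'=-0.0171
  A=0.1987, B=-0.4347, C=(l²−L²−A²−y'²−z²)/(2L)=-0.3937
  γ=atan2(-0.4347,0.1987)=-1.1421;  ψ=arccos(-0.8237)=2.5387;  θ2=γ+ψ≈1.3966
φ3=240.0° → target in arm frame (0.0095, 0.0507)
  A cos θ + B sin θ = C:  0.1405·cos θ + -0.4347·sin θ = -0.3064
  √(A²+B²)=0.4568;  θ3 = -1.2582+2.3059 ≈ 1.0478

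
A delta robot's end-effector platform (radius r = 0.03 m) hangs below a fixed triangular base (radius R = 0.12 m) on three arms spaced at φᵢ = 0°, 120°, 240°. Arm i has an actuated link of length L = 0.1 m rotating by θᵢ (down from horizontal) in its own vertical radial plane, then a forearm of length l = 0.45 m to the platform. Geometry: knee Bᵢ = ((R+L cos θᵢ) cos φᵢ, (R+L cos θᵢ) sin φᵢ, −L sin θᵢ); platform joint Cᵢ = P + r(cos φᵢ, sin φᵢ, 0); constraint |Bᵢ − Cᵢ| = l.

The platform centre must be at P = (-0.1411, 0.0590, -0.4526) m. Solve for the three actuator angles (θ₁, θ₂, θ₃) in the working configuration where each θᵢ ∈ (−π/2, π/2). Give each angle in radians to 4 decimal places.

θ₁ = 1.2215, θ₂ = 0.1744, θ₃ = 0.6105

arm 1 (φ=0.0°): x'=-0.1411, y'=0.0590
  A=0.2311, B=-0.4526, C=(l²−L²−A²−y'²−z²)/(2L)=-0.3462
  √(A²+B²)=0.5082;  θ1 = -1.0987+2.3202 ≈ 1.2215
rotate P by −φ2: (0.1216, 0.0927, -0.4526)
  A cos θ + B sin θ = C:  -0.0316·cos θ + -0.4526·sin θ = -0.1097
  γ=atan2(-0.4526,-0.0316)=-1.6406;  ψ=arccos(-0.2418)=1.8150;  θ2=γ+ψ≈0.1744
arm 3 (φ=240.0°): x'=0.0195, y'=-0.1517
  A cos θ + B sin θ = C:  0.0705·cos θ + -0.4526·sin θ = -0.2017
  γ=atan2(-0.4526,0.0705)=-1.4162;  ψ=arccos(-0.4403)=2.0267;  θ3=γ+ψ≈0.6105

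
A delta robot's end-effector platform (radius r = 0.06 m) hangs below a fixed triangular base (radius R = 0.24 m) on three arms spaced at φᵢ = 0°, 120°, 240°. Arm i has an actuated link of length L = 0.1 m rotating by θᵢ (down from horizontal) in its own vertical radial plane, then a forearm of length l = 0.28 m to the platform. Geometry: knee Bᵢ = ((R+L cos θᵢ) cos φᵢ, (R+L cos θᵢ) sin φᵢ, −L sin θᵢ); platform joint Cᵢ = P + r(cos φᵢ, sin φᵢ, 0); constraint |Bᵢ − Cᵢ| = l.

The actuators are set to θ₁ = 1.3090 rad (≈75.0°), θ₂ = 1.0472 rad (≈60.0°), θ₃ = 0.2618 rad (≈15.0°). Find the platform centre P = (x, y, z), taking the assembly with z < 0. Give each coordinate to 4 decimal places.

O1 = (0.2059·cos0.0°, 0.2059·sin0.0°, -0.0966) = (0.2059, 0.0000, -0.0966)
arm 2 at φ=120.0°: e+L cos θ2 = 0.2300;  O2 = (-0.1150, 0.1992, -0.0866)
φ3=240.0°: virtual centre (-0.1383, -0.2395, -0.0259), radius l
subtract pairs → two planes through P
plane₁₂: -0.6418x+0.3984y+0.0200z = 0.0087
Cramer: x(z) = -0.0246+0.1133z;  y(z) = -0.0178+0.1324z
into |P−O₁|² = l²: 1.0304z² + 0.1362z + -0.0156 = 0;  Δ = 0.0830;  z = -0.2059 or 0.0737 → z<0 root = -0.2059
x = -0.0479, y = -0.0451

(-0.0479, -0.0451, -0.2059)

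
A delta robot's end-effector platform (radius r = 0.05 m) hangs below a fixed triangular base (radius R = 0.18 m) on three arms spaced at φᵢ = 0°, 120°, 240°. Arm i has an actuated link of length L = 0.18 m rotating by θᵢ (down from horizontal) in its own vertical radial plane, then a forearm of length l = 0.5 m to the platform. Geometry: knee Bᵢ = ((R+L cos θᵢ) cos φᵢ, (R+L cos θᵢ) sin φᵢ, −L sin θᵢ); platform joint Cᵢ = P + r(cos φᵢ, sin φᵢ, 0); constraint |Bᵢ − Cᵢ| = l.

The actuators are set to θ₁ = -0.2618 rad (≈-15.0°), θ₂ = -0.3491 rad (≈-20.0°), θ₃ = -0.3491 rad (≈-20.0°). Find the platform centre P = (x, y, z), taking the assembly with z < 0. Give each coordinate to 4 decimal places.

arm 1 at φ=0.0°: ρ1 = 0.3039;  S1 = (0.3039, 0.0000, 0.0466)
arm 2 at φ=120.0°: ρ2 = 0.2991;  S2 = (-0.1496, 0.2591, 0.0616)
φ3=240.0°: virtual centre (-0.1496, -0.2591, 0.0616), radius l
|S₂|²−|S₁|² = -0.0012;  |S₃|²−|S₁|² = -0.0012
plane₁₂: -0.9069x+0.5181y+0.0300z = -0.0012
det = 0.9398;  x = 0.0014+0.0330z,  y = 0.0000+0.0000z
into |P−S₁|² = l²: 1.0011z² + -0.1132z + -0.1563 = 0;  Δ = 0.6388;  z = -0.3427 or 0.4557 → z<0 root = -0.3427
x = -0.0100, y = 0.0000

(-0.0100, 0.0000, -0.3427)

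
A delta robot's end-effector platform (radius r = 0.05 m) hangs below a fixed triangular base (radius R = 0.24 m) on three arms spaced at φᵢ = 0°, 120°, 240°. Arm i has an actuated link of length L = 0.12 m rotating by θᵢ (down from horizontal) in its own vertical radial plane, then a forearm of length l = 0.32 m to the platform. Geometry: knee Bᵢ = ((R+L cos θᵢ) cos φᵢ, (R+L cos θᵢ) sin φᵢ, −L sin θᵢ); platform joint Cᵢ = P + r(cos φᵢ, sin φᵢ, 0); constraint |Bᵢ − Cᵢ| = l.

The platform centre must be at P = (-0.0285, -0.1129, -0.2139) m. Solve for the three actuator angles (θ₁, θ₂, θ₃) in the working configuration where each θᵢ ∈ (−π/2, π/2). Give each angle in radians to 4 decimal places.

rotate P by −φ1: (-0.0285, -0.1129, -0.2139)
  e−x'=0.2185;  (l²−L²−(e−x')²−y'²−z²)/2L = -0.0760
  γ=atan2(-0.2139,0.2185)=-0.7748;  ψ=arccos(-0.2486)=1.8220;  θ1=γ+ψ≈1.0472
arm 2 (φ=120.0°): x'=-0.0835, y'=0.0811
  A=0.2735, B=-0.2139, C=(l²−L²−A²−y'²−z²)/(2L)=-0.1631
  √(A²+B²)=0.3472;  θ2 = -0.6637+2.0599 ≈ 1.3962
rotate P by −φ3: (0.1120, 0.0318, -0.2139)
  A cos θ + B sin θ = C:  0.0780·cos θ + -0.2139·sin θ = 0.1465
  θ3 = atan2(B,A) + arccos(C/0.2277) = -0.3494

θ₁ = 1.0472, θ₂ = 1.3962, θ₃ = -0.3494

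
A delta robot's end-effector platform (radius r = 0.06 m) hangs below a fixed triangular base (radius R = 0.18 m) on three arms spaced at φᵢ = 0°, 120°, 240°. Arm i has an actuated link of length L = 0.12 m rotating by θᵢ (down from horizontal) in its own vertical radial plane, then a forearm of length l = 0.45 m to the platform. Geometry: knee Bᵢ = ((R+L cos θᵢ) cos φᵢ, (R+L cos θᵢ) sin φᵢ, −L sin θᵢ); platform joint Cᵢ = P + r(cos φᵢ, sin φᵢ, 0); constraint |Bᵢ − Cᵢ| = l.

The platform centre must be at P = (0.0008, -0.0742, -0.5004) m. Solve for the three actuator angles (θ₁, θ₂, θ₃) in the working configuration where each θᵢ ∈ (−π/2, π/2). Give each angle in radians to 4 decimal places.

φ1=0.0° → target in arm frame (0.0008, -0.0742)
  A=0.1192, B=-0.5004, C=(l²−L²−A²−y'²−z²)/(2L)=-0.3417
  √(A²+B²)=0.5144;  θ1 = -1.3369+2.2974 ≈ 0.9604
φ2=120.0° → target in arm frame (-0.0647, 0.0364)
  A cos θ + B sin θ = C:  0.1847·cos θ + -0.5004·sin θ = -0.4072
  γ=atan2(-0.5004,0.1847)=-1.2173;  ψ=arccos(-0.7634)=2.4394;  θ2=γ+ψ≈1.2221
rotate P by −φ3: (0.0639, 0.0378, -0.5004)
  e−x'=0.0561;  (l²−L²−(e−x')²−y'²−z²)/2L = -0.2787
  γ=atan2(-0.5004,0.0561)=-1.4591;  ψ=arccos(-0.5534)=2.1573;  θ3=γ+ψ≈0.6982

θ₁ = 0.9604, θ₂ = 1.2221, θ₃ = 0.6982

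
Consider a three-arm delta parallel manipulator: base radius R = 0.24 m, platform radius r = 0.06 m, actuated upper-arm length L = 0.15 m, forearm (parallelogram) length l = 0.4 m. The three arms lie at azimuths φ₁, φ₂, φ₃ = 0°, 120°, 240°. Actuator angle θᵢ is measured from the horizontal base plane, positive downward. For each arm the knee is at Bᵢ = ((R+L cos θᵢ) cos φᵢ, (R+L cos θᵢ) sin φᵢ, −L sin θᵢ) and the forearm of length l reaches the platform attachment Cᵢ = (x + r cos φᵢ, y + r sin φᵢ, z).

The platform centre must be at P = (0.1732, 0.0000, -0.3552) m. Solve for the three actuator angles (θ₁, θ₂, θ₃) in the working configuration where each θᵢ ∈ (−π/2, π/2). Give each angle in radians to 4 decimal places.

θ₁ = -0.0870, θ₂ = 1.3091, θ₃ = 1.3091

rotate P by −φ1: (0.1732, 0.0000, -0.3552)
  A=0.0068, B=-0.3552, C=(l²−L²−A²−y'²−z²)/(2L)=0.0376
  √(A²+B²)=0.3553;  θ1 = -1.5517+1.4647 ≈ -0.0870
φ2=120.0° → target in arm frame (-0.0866, -0.1500)
  A=0.2666, B=-0.3552, C=(l²−L²−A²−y'²−z²)/(2L)=-0.2741
  γ=atan2(-0.3552,0.2666)=-0.9269;  ψ=arccos(-0.6173)=2.2361;  θ2=γ+ψ≈1.3091
φ3=240.0° → target in arm frame (-0.0866, 0.1500)
  e−x'=0.2666;  (l²−L²−(e−x')²−y'²−z²)/2L = -0.2741
  √(A²+B²)=0.4441;  θ3 = -0.9269+2.2361 ≈ 1.3091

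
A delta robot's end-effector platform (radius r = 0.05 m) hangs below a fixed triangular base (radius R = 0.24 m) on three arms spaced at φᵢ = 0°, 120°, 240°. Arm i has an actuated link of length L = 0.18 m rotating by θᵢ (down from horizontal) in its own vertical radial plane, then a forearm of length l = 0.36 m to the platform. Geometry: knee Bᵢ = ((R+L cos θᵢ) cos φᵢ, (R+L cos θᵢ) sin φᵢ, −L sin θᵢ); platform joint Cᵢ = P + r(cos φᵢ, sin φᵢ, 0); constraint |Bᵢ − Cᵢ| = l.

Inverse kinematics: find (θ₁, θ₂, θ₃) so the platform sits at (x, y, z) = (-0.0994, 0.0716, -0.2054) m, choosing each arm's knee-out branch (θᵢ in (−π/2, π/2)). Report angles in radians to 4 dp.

rotate P by −φ1: (-0.0994, 0.0716, -0.2054)
  e−x'=0.2894;  (l²−L²−(e−x')²−y'²−z²)/2L = -0.0941
  √(A²+B²)=0.3549;  θ1 = -0.6172+1.8391 ≈ 1.2219
φ2=120.0° → target in arm frame (0.1117, 0.0503)
  A cos θ + B sin θ = C:  0.0783·cos θ + -0.2054·sin θ = 0.1288
  θ2 = atan2(B,A) + arccos(C/0.2198) = -0.2616
φ3=240.0° → target in arm frame (-0.0123, -0.1219)
  e−x'=0.2023;  (l²−L²−(e−x')²−y'²−z²)/2L = -0.0021
  γ=atan2(-0.2054,0.2023)=-0.7930;  ψ=arccos(-0.0074)=1.5782;  θ3=γ+ψ≈0.7853

θ₁ = 1.2219, θ₂ = -0.2616, θ₃ = 0.7853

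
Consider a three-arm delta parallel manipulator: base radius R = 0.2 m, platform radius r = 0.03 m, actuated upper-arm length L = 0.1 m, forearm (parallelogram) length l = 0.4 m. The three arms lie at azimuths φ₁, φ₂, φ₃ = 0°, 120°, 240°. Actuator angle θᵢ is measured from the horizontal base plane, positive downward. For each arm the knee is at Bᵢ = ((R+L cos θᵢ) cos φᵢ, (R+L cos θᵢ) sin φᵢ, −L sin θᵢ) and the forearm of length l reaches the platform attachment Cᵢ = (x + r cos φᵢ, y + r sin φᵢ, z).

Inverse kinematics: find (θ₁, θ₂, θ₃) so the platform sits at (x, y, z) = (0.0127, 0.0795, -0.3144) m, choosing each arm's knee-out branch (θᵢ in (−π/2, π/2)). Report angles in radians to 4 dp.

θ₁ = 0.1741, θ₂ = -0.2614, θ₃ = 0.7855

rotate P by −φ1: (0.0127, 0.0795, -0.3144)
  A cos θ + B sin θ = C:  0.1573·cos θ + -0.3144·sin θ = 0.1004
  γ=atan2(-0.3144,0.1573)=-1.1069;  ψ=arccos(0.2857)=1.2810;  θ1=γ+ψ≈0.1741
φ2=120.0° → target in arm frame (0.0625, -0.0507)
  A cos θ + B sin θ = C:  0.1075·cos θ + -0.3144·sin θ = 0.1851
  γ=atan2(-0.3144,0.1075)=-1.2413;  ψ=arccos(0.5571)=0.9799;  θ2=γ+ψ≈-0.2614
φ3=240.0° → target in arm frame (-0.0752, -0.0288)
  A=0.2452, B=-0.3144, C=(l²−L²−A²−y'²−z²)/(2L)=-0.0490
  γ=atan2(-0.3144,0.2452)=-0.9084;  ψ=arccos(-0.1229)=1.6940;  θ3=γ+ψ≈0.7855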